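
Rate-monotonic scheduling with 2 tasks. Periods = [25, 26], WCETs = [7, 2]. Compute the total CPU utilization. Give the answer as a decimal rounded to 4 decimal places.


Compute individual utilizations (exact fractions):
  Task 1: C/T = 7/25 (approx. 0.28)
  Task 2: C/T = 2/26 = 1/13 (approx. 0.0769)
Total utilization U = 7/25 + 1/13 = 116/325
Rounded to 4 decimal places: U = 0.3569
RM (Liu & Layland) bound for 2 tasks = 0.828427; compare with U = 116/325 (approx. 0.356923)
U <= bound, so schedulable by RM sufficient condition.

0.3569


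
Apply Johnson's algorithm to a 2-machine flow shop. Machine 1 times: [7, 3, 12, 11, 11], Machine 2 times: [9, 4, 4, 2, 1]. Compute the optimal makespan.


Apply Johnson's rule:
  Group 1 (a <= b): [(2, 3, 4), (1, 7, 9)]
  Group 2 (a > b): [(3, 12, 4), (4, 11, 2), (5, 11, 1)]
Optimal job order: [2, 1, 3, 4, 5]
Schedule:
  Job 2: M1 done at 3, M2 done at 7
  Job 1: M1 done at 10, M2 done at 19
  Job 3: M1 done at 22, M2 done at 26
  Job 4: M1 done at 33, M2 done at 35
  Job 5: M1 done at 44, M2 done at 45
Makespan = 45

45


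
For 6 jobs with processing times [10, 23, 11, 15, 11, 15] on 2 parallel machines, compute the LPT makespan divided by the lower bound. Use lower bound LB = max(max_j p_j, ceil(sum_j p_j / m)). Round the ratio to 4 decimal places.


LPT order: [23, 15, 15, 11, 11, 10]
Machine loads after assignment: [44, 41]
LPT makespan = 44
Lower bound = max(max_job, ceil(total/2)) = max(23, 43) = 43
Ratio = 44 / 43 = 1.0233

1.0233


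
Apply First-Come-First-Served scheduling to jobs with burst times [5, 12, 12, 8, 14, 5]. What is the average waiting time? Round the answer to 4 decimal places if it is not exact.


FCFS order (as given): [5, 12, 12, 8, 14, 5]
Waiting times:
  Job 1: wait = 0
  Job 2: wait = 5
  Job 3: wait = 17
  Job 4: wait = 29
  Job 5: wait = 37
  Job 6: wait = 51
Sum of waiting times = 139
Average waiting time = 139/6 = 23.1667

23.1667


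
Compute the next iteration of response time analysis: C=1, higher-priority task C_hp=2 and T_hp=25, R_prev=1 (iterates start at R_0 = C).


R_next = C + ceil(R_prev / T_hp) * C_hp
ceil(1 / 25) = ceil(0.04) = 1
Interference = 1 * 2 = 2
R_next = 1 + 2 = 3

3


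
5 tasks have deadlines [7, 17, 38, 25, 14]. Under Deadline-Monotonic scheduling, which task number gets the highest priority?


Sort tasks by relative deadline (ascending):
  Task 1: deadline = 7
  Task 5: deadline = 14
  Task 2: deadline = 17
  Task 4: deadline = 25
  Task 3: deadline = 38
Priority order (highest first): [1, 5, 2, 4, 3]
Highest priority task = 1

1


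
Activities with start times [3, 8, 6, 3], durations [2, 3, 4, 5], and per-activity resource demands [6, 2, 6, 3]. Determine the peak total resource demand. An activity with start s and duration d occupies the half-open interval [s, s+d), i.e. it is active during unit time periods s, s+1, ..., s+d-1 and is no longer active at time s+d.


Each activity i is active on [start_i, start_i + duration_i).
Compute total resource usage per time slot:
  t=0: active resources = [], total = 0
  t=1: active resources = [], total = 0
  t=2: active resources = [], total = 0
  t=3: active resources = [6, 3], total = 9
  t=4: active resources = [6, 3], total = 9
  t=5: active resources = [3], total = 3
  t=6: active resources = [6, 3], total = 9
  t=7: active resources = [6, 3], total = 9
  t=8: active resources = [2, 6], total = 8
  t=9: active resources = [2, 6], total = 8
  t=10: active resources = [2], total = 2
Peak resource demand = 9

9


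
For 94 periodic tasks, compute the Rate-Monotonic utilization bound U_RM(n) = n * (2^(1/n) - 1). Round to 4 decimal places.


Compute 2^(1/94) = 1.0074011604
Subtract 1: 1.0074011604 - 1 = 0.0074011604
Multiply by n: 94 * 0.0074011604 = 0.6957090776
Round to 4 dp: 0.6957

0.6957


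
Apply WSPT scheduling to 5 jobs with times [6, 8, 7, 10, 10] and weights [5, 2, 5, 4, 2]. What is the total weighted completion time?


Compute p/w ratios and sort ascending (WSPT): [(6, 5), (7, 5), (10, 4), (8, 2), (10, 2)]
Compute weighted completion times:
  Job (p=6,w=5): C=6, w*C=5*6=30
  Job (p=7,w=5): C=13, w*C=5*13=65
  Job (p=10,w=4): C=23, w*C=4*23=92
  Job (p=8,w=2): C=31, w*C=2*31=62
  Job (p=10,w=2): C=41, w*C=2*41=82
Total weighted completion time = 331

331


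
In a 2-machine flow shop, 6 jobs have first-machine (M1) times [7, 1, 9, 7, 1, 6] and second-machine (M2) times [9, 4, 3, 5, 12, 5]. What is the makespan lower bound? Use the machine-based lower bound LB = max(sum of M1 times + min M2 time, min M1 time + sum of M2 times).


LB1 = sum(M1 times) + min(M2 times) = 31 + 3 = 34
LB2 = min(M1 times) + sum(M2 times) = 1 + 38 = 39
Lower bound = max(LB1, LB2) = max(34, 39) = 39

39


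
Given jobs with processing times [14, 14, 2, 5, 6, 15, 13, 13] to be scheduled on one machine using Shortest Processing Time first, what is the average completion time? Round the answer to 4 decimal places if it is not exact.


Sort jobs by processing time (SPT order): [2, 5, 6, 13, 13, 14, 14, 15]
Compute completion times sequentially:
  Job 1: processing = 2, completes at 2
  Job 2: processing = 5, completes at 7
  Job 3: processing = 6, completes at 13
  Job 4: processing = 13, completes at 26
  Job 5: processing = 13, completes at 39
  Job 6: processing = 14, completes at 53
  Job 7: processing = 14, completes at 67
  Job 8: processing = 15, completes at 82
Sum of completion times = 289
Average completion time = 289/8 = 36.125

36.125


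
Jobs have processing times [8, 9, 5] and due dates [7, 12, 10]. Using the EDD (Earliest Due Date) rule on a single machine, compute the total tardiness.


Sort by due date (EDD order): [(8, 7), (5, 10), (9, 12)]
Compute completion times and tardiness:
  Job 1: p=8, d=7, C=8, tardiness=max(0,8-7)=1
  Job 2: p=5, d=10, C=13, tardiness=max(0,13-10)=3
  Job 3: p=9, d=12, C=22, tardiness=max(0,22-12)=10
Total tardiness = 14

14


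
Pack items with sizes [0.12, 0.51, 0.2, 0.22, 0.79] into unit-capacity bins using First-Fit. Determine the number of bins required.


Place items sequentially using First-Fit:
  Item 0.12 -> new Bin 1
  Item 0.51 -> Bin 1 (now 0.63)
  Item 0.2 -> Bin 1 (now 0.83)
  Item 0.22 -> new Bin 2
  Item 0.79 -> new Bin 3
Total bins used = 3

3


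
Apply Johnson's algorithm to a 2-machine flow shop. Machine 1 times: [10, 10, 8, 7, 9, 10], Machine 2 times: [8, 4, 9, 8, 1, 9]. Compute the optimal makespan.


Apply Johnson's rule:
  Group 1 (a <= b): [(4, 7, 8), (3, 8, 9)]
  Group 2 (a > b): [(6, 10, 9), (1, 10, 8), (2, 10, 4), (5, 9, 1)]
Optimal job order: [4, 3, 6, 1, 2, 5]
Schedule:
  Job 4: M1 done at 7, M2 done at 15
  Job 3: M1 done at 15, M2 done at 24
  Job 6: M1 done at 25, M2 done at 34
  Job 1: M1 done at 35, M2 done at 43
  Job 2: M1 done at 45, M2 done at 49
  Job 5: M1 done at 54, M2 done at 55
Makespan = 55

55


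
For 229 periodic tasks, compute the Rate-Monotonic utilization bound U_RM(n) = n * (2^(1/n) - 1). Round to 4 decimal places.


Compute 2^(1/229) = 1.0030314291
Subtract 1: 1.0030314291 - 1 = 0.0030314291
Multiply by n: 229 * 0.0030314291 = 0.6941972639
Round to 4 dp: 0.6942

0.6942


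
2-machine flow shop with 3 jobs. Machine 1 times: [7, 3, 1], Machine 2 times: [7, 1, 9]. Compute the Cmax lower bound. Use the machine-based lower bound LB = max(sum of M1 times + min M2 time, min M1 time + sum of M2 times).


LB1 = sum(M1 times) + min(M2 times) = 11 + 1 = 12
LB2 = min(M1 times) + sum(M2 times) = 1 + 17 = 18
Lower bound = max(LB1, LB2) = max(12, 18) = 18

18


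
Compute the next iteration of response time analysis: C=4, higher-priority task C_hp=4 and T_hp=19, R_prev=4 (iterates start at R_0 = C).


R_next = C + ceil(R_prev / T_hp) * C_hp
ceil(4 / 19) = ceil(0.2105) = 1
Interference = 1 * 4 = 4
R_next = 4 + 4 = 8

8


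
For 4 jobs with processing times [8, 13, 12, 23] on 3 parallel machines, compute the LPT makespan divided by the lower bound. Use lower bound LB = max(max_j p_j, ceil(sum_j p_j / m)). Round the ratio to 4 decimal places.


LPT order: [23, 13, 12, 8]
Machine loads after assignment: [23, 13, 20]
LPT makespan = 23
Lower bound = max(max_job, ceil(total/3)) = max(23, 19) = 23
Ratio = 23 / 23 = 1.0

1.0


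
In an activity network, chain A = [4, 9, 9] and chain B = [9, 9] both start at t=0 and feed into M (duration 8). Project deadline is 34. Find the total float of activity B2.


Forward pass: ES(B2) = sum of predecessors on chain B = 9
EF = ES + duration = 9 + 9 = 18
Backward pass: LF(M) = deadline = 34; LS(M) = 34 - 8 = 26
LF(B2) = LS(M) - sum(successors on chain B) = 26 - 0 = 26
LS = LF - duration = 26 - 9 = 17
Total float = LS - ES = 17 - 9 = 8

8


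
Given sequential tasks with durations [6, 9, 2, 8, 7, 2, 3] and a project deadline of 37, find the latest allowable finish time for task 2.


LF(activity 2) = deadline - sum of successor durations
Successors: activities 3 through 7 with durations [2, 8, 7, 2, 3]
Sum of successor durations = 22
LF = 37 - 22 = 15

15


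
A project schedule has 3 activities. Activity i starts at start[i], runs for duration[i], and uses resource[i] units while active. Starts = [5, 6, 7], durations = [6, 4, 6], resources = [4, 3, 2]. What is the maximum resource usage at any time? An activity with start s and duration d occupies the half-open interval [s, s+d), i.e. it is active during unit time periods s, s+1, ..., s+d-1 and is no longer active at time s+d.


Each activity i is active on [start_i, start_i + duration_i).
Compute total resource usage per time slot:
  t=0: active resources = [], total = 0
  t=1: active resources = [], total = 0
  t=2: active resources = [], total = 0
  t=3: active resources = [], total = 0
  t=4: active resources = [], total = 0
  t=5: active resources = [4], total = 4
  t=6: active resources = [4, 3], total = 7
  t=7: active resources = [4, 3, 2], total = 9
  t=8: active resources = [4, 3, 2], total = 9
  t=9: active resources = [4, 3, 2], total = 9
  t=10: active resources = [4, 2], total = 6
  t=11: active resources = [2], total = 2
  t=12: active resources = [2], total = 2
Peak resource demand = 9

9


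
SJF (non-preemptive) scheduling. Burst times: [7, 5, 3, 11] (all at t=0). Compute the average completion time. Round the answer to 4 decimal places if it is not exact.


SJF order (ascending): [3, 5, 7, 11]
Completion times:
  Job 1: burst=3, C=3
  Job 2: burst=5, C=8
  Job 3: burst=7, C=15
  Job 4: burst=11, C=26
Average completion = 52/4 = 13.0

13.0


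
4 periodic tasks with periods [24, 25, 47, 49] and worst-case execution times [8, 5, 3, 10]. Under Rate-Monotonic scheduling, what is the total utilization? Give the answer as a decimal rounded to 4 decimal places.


Compute individual utilizations (exact fractions):
  Task 1: C/T = 8/24 = 1/3 (approx. 0.3333)
  Task 2: C/T = 5/25 = 1/5 (approx. 0.2)
  Task 3: C/T = 3/47 (approx. 0.0638)
  Task 4: C/T = 10/49 (approx. 0.2041)
Total utilization U = 1/3 + 1/5 + 3/47 + 10/49 = 27679/34545
Rounded to 4 decimal places: U = 0.8012
RM (Liu & Layland) bound for 4 tasks = 0.756828; compare with U = 27679/34545 (approx. 0.801245)
bound < U <= 1, so the RM sufficient condition is not met (inconclusive; an exact test such as response-time analysis is needed).

0.8012


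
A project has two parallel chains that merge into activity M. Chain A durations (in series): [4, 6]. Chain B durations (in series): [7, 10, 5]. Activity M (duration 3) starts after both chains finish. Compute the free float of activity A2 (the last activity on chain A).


ES(A2) = sum of predecessors on chain A = 4
EF(A2) = ES + duration = 4 + 6 = 10
Successor of A2 is M. ES(M) = max(sum(A), sum(B)) = max(10, 22) = 22
Free float = ES(successor) - EF(current) = 22 - 10 = 12

12


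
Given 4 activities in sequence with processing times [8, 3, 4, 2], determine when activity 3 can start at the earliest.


Activity 3 starts after activities 1 through 2 complete.
Predecessor durations: [8, 3]
ES = 8 + 3 = 11

11


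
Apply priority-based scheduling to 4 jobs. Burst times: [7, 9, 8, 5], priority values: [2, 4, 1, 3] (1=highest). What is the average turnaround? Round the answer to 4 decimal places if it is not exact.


Sort by priority (ascending = highest first):
Order: [(1, 8), (2, 7), (3, 5), (4, 9)]
Completion times:
  Priority 1, burst=8, C=8
  Priority 2, burst=7, C=15
  Priority 3, burst=5, C=20
  Priority 4, burst=9, C=29
Average turnaround = 72/4 = 18.0

18.0


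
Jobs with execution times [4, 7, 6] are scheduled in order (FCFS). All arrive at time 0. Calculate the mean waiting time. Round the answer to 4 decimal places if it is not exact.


FCFS order (as given): [4, 7, 6]
Waiting times:
  Job 1: wait = 0
  Job 2: wait = 4
  Job 3: wait = 11
Sum of waiting times = 15
Average waiting time = 15/3 = 5.0

5.0


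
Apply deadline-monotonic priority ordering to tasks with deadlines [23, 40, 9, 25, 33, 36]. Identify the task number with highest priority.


Sort tasks by relative deadline (ascending):
  Task 3: deadline = 9
  Task 1: deadline = 23
  Task 4: deadline = 25
  Task 5: deadline = 33
  Task 6: deadline = 36
  Task 2: deadline = 40
Priority order (highest first): [3, 1, 4, 5, 6, 2]
Highest priority task = 3

3


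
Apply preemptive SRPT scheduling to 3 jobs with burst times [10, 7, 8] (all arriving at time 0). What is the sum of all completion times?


Since all jobs arrive at t=0, SRPT equals SPT ordering.
SPT order: [7, 8, 10]
Completion times:
  Job 1: p=7, C=7
  Job 2: p=8, C=15
  Job 3: p=10, C=25
Total completion time = 7 + 15 + 25 = 47

47


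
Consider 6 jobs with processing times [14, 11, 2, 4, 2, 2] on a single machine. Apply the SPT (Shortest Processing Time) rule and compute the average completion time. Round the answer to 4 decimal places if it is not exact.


Sort jobs by processing time (SPT order): [2, 2, 2, 4, 11, 14]
Compute completion times sequentially:
  Job 1: processing = 2, completes at 2
  Job 2: processing = 2, completes at 4
  Job 3: processing = 2, completes at 6
  Job 4: processing = 4, completes at 10
  Job 5: processing = 11, completes at 21
  Job 6: processing = 14, completes at 35
Sum of completion times = 78
Average completion time = 78/6 = 13.0

13.0


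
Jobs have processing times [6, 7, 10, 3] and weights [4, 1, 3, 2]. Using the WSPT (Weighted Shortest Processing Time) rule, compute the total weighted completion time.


Compute p/w ratios and sort ascending (WSPT): [(6, 4), (3, 2), (10, 3), (7, 1)]
Compute weighted completion times:
  Job (p=6,w=4): C=6, w*C=4*6=24
  Job (p=3,w=2): C=9, w*C=2*9=18
  Job (p=10,w=3): C=19, w*C=3*19=57
  Job (p=7,w=1): C=26, w*C=1*26=26
Total weighted completion time = 125

125


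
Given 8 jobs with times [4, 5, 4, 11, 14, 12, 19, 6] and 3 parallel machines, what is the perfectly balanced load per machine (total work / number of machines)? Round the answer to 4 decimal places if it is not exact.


Total processing time = 4 + 5 + 4 + 11 + 14 + 12 + 19 + 6 = 75
Number of machines = 3
Ideal balanced load = 75 / 3 = 25.0

25.0


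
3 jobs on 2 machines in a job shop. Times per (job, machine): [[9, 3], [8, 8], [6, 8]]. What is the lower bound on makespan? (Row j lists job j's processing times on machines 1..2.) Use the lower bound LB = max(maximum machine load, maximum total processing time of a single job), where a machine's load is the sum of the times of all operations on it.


Machine loads:
  Machine 1: 9 + 8 + 6 = 23
  Machine 2: 3 + 8 + 8 = 19
Max machine load = 23
Job totals:
  Job 1: 12
  Job 2: 16
  Job 3: 14
Max job total = 16
Lower bound = max(23, 16) = 23

23


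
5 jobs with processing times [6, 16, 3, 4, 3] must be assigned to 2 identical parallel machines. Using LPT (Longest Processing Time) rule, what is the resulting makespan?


Sort jobs in decreasing order (LPT): [16, 6, 4, 3, 3]
Assign each job to the least loaded machine:
  Machine 1: jobs [16], load = 16
  Machine 2: jobs [6, 4, 3, 3], load = 16
Makespan = max load = 16

16


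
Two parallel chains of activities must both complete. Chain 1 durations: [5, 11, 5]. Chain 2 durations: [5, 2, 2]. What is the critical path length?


Path A total = 5 + 11 + 5 = 21
Path B total = 5 + 2 + 2 = 9
Critical path = longest path = max(21, 9) = 21

21


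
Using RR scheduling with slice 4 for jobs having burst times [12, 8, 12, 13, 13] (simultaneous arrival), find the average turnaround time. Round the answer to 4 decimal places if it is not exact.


Time quantum = 4
Execution trace:
  J1 runs 4 units, time = 4
  J2 runs 4 units, time = 8
  J3 runs 4 units, time = 12
  J4 runs 4 units, time = 16
  J5 runs 4 units, time = 20
  J1 runs 4 units, time = 24
  J2 runs 4 units, time = 28
  J3 runs 4 units, time = 32
  J4 runs 4 units, time = 36
  J5 runs 4 units, time = 40
  J1 runs 4 units, time = 44
  J3 runs 4 units, time = 48
  J4 runs 4 units, time = 52
  J5 runs 4 units, time = 56
  J4 runs 1 units, time = 57
  J5 runs 1 units, time = 58
Finish times: [44, 28, 48, 57, 58]
Average turnaround = 235/5 = 47.0

47.0


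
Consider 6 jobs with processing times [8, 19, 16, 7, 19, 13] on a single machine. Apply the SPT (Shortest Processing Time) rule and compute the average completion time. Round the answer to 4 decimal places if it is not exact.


Sort jobs by processing time (SPT order): [7, 8, 13, 16, 19, 19]
Compute completion times sequentially:
  Job 1: processing = 7, completes at 7
  Job 2: processing = 8, completes at 15
  Job 3: processing = 13, completes at 28
  Job 4: processing = 16, completes at 44
  Job 5: processing = 19, completes at 63
  Job 6: processing = 19, completes at 82
Sum of completion times = 239
Average completion time = 239/6 = 39.8333

39.8333


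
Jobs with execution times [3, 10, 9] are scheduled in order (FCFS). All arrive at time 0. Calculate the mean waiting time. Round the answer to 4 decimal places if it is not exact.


FCFS order (as given): [3, 10, 9]
Waiting times:
  Job 1: wait = 0
  Job 2: wait = 3
  Job 3: wait = 13
Sum of waiting times = 16
Average waiting time = 16/3 = 5.3333

5.3333


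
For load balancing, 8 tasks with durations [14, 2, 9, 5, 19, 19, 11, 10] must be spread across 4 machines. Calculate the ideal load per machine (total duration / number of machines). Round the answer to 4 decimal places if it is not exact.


Total processing time = 14 + 2 + 9 + 5 + 19 + 19 + 11 + 10 = 89
Number of machines = 4
Ideal balanced load = 89 / 4 = 22.25

22.25


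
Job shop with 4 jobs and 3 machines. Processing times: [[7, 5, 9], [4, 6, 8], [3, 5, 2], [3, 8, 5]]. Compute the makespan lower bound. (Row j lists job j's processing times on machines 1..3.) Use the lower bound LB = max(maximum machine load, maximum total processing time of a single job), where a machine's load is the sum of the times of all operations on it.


Machine loads:
  Machine 1: 7 + 4 + 3 + 3 = 17
  Machine 2: 5 + 6 + 5 + 8 = 24
  Machine 3: 9 + 8 + 2 + 5 = 24
Max machine load = 24
Job totals:
  Job 1: 21
  Job 2: 18
  Job 3: 10
  Job 4: 16
Max job total = 21
Lower bound = max(24, 21) = 24

24


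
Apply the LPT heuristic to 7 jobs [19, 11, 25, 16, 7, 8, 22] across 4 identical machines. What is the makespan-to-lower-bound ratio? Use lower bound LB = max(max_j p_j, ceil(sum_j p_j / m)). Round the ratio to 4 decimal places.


LPT order: [25, 22, 19, 16, 11, 8, 7]
Machine loads after assignment: [25, 29, 27, 27]
LPT makespan = 29
Lower bound = max(max_job, ceil(total/4)) = max(25, 27) = 27
Ratio = 29 / 27 = 1.0741

1.0741


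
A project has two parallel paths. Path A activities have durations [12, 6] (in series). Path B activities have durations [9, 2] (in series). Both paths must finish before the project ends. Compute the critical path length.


Path A total = 12 + 6 = 18
Path B total = 9 + 2 = 11
Critical path = longest path = max(18, 11) = 18

18


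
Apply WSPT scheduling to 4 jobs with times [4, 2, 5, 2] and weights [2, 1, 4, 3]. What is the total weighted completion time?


Compute p/w ratios and sort ascending (WSPT): [(2, 3), (5, 4), (4, 2), (2, 1)]
Compute weighted completion times:
  Job (p=2,w=3): C=2, w*C=3*2=6
  Job (p=5,w=4): C=7, w*C=4*7=28
  Job (p=4,w=2): C=11, w*C=2*11=22
  Job (p=2,w=1): C=13, w*C=1*13=13
Total weighted completion time = 69

69


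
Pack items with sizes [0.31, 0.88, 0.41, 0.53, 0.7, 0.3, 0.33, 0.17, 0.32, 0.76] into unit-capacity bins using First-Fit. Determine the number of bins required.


Place items sequentially using First-Fit:
  Item 0.31 -> new Bin 1
  Item 0.88 -> new Bin 2
  Item 0.41 -> Bin 1 (now 0.72)
  Item 0.53 -> new Bin 3
  Item 0.7 -> new Bin 4
  Item 0.3 -> Bin 3 (now 0.83)
  Item 0.33 -> new Bin 5
  Item 0.17 -> Bin 1 (now 0.89)
  Item 0.32 -> Bin 5 (now 0.65)
  Item 0.76 -> new Bin 6
Total bins used = 6

6


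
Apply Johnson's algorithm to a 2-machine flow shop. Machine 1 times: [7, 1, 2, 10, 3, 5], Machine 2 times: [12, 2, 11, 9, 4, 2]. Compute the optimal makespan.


Apply Johnson's rule:
  Group 1 (a <= b): [(2, 1, 2), (3, 2, 11), (5, 3, 4), (1, 7, 12)]
  Group 2 (a > b): [(4, 10, 9), (6, 5, 2)]
Optimal job order: [2, 3, 5, 1, 4, 6]
Schedule:
  Job 2: M1 done at 1, M2 done at 3
  Job 3: M1 done at 3, M2 done at 14
  Job 5: M1 done at 6, M2 done at 18
  Job 1: M1 done at 13, M2 done at 30
  Job 4: M1 done at 23, M2 done at 39
  Job 6: M1 done at 28, M2 done at 41
Makespan = 41

41


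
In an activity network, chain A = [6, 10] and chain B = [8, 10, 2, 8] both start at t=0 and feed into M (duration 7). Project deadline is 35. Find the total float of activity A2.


Forward pass: ES(A2) = sum of predecessors on chain A = 6
EF = ES + duration = 6 + 10 = 16
Backward pass: LF(M) = deadline = 35; LS(M) = 35 - 7 = 28
LF(A2) = LS(M) - sum(successors on chain A) = 28 - 0 = 28
LS = LF - duration = 28 - 10 = 18
Total float = LS - ES = 18 - 6 = 12

12


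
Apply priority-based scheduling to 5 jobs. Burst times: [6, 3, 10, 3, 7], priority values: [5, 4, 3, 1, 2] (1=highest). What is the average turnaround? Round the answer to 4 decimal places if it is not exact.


Sort by priority (ascending = highest first):
Order: [(1, 3), (2, 7), (3, 10), (4, 3), (5, 6)]
Completion times:
  Priority 1, burst=3, C=3
  Priority 2, burst=7, C=10
  Priority 3, burst=10, C=20
  Priority 4, burst=3, C=23
  Priority 5, burst=6, C=29
Average turnaround = 85/5 = 17.0

17.0


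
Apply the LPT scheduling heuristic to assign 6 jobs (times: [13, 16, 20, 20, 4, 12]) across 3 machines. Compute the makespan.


Sort jobs in decreasing order (LPT): [20, 20, 16, 13, 12, 4]
Assign each job to the least loaded machine:
  Machine 1: jobs [20, 12], load = 32
  Machine 2: jobs [20, 4], load = 24
  Machine 3: jobs [16, 13], load = 29
Makespan = max load = 32

32


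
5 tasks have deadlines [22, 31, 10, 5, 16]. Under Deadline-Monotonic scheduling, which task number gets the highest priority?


Sort tasks by relative deadline (ascending):
  Task 4: deadline = 5
  Task 3: deadline = 10
  Task 5: deadline = 16
  Task 1: deadline = 22
  Task 2: deadline = 31
Priority order (highest first): [4, 3, 5, 1, 2]
Highest priority task = 4

4


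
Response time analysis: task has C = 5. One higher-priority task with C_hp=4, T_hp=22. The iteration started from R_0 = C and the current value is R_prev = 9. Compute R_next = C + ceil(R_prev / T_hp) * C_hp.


R_next = C + ceil(R_prev / T_hp) * C_hp
ceil(9 / 22) = ceil(0.4091) = 1
Interference = 1 * 4 = 4
R_next = 5 + 4 = 9
R_next = R_prev, so the iteration has converged (response time = 9).

9


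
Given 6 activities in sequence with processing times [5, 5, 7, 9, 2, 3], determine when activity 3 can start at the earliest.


Activity 3 starts after activities 1 through 2 complete.
Predecessor durations: [5, 5]
ES = 5 + 5 = 10

10


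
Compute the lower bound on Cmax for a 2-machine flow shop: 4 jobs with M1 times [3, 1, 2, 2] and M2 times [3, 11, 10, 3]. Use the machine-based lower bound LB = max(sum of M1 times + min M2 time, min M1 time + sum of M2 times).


LB1 = sum(M1 times) + min(M2 times) = 8 + 3 = 11
LB2 = min(M1 times) + sum(M2 times) = 1 + 27 = 28
Lower bound = max(LB1, LB2) = max(11, 28) = 28

28


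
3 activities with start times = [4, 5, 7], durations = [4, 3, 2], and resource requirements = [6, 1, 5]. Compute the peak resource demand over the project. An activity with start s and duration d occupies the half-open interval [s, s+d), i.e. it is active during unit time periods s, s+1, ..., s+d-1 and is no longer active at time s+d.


Each activity i is active on [start_i, start_i + duration_i).
Compute total resource usage per time slot:
  t=0: active resources = [], total = 0
  t=1: active resources = [], total = 0
  t=2: active resources = [], total = 0
  t=3: active resources = [], total = 0
  t=4: active resources = [6], total = 6
  t=5: active resources = [6, 1], total = 7
  t=6: active resources = [6, 1], total = 7
  t=7: active resources = [6, 1, 5], total = 12
  t=8: active resources = [5], total = 5
Peak resource demand = 12

12


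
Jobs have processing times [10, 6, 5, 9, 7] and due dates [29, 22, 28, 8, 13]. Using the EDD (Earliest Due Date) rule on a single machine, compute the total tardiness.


Sort by due date (EDD order): [(9, 8), (7, 13), (6, 22), (5, 28), (10, 29)]
Compute completion times and tardiness:
  Job 1: p=9, d=8, C=9, tardiness=max(0,9-8)=1
  Job 2: p=7, d=13, C=16, tardiness=max(0,16-13)=3
  Job 3: p=6, d=22, C=22, tardiness=max(0,22-22)=0
  Job 4: p=5, d=28, C=27, tardiness=max(0,27-28)=0
  Job 5: p=10, d=29, C=37, tardiness=max(0,37-29)=8
Total tardiness = 12

12


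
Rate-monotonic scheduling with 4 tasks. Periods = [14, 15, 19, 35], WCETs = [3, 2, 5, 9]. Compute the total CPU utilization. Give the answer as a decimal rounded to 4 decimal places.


Compute individual utilizations (exact fractions):
  Task 1: C/T = 3/14 (approx. 0.2143)
  Task 2: C/T = 2/15 (approx. 0.1333)
  Task 3: C/T = 5/19 (approx. 0.2632)
  Task 4: C/T = 9/35 (approx. 0.2571)
Total utilization U = 3/14 + 2/15 + 5/19 + 9/35 = 3463/3990
Rounded to 4 decimal places: U = 0.8679
RM (Liu & Layland) bound for 4 tasks = 0.756828; compare with U = 3463/3990 (approx. 0.867920)
bound < U <= 1, so the RM sufficient condition is not met (inconclusive; an exact test such as response-time analysis is needed).

0.8679


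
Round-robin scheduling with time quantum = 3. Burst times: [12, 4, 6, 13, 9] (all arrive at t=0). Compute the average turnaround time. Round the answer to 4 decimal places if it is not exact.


Time quantum = 3
Execution trace:
  J1 runs 3 units, time = 3
  J2 runs 3 units, time = 6
  J3 runs 3 units, time = 9
  J4 runs 3 units, time = 12
  J5 runs 3 units, time = 15
  J1 runs 3 units, time = 18
  J2 runs 1 units, time = 19
  J3 runs 3 units, time = 22
  J4 runs 3 units, time = 25
  J5 runs 3 units, time = 28
  J1 runs 3 units, time = 31
  J4 runs 3 units, time = 34
  J5 runs 3 units, time = 37
  J1 runs 3 units, time = 40
  J4 runs 3 units, time = 43
  J4 runs 1 units, time = 44
Finish times: [40, 19, 22, 44, 37]
Average turnaround = 162/5 = 32.4

32.4


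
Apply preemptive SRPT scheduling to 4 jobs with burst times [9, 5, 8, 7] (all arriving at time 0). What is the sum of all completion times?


Since all jobs arrive at t=0, SRPT equals SPT ordering.
SPT order: [5, 7, 8, 9]
Completion times:
  Job 1: p=5, C=5
  Job 2: p=7, C=12
  Job 3: p=8, C=20
  Job 4: p=9, C=29
Total completion time = 5 + 12 + 20 + 29 = 66

66


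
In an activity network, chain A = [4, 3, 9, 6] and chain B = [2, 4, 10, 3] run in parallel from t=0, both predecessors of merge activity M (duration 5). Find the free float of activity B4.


ES(B4) = sum of predecessors on chain B = 16
EF(B4) = ES + duration = 16 + 3 = 19
Successor of B4 is M. ES(M) = max(sum(A), sum(B)) = max(22, 19) = 22
Free float = ES(successor) - EF(current) = 22 - 19 = 3

3


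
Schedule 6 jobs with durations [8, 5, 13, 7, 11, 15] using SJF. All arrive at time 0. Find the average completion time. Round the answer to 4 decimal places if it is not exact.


SJF order (ascending): [5, 7, 8, 11, 13, 15]
Completion times:
  Job 1: burst=5, C=5
  Job 2: burst=7, C=12
  Job 3: burst=8, C=20
  Job 4: burst=11, C=31
  Job 5: burst=13, C=44
  Job 6: burst=15, C=59
Average completion = 171/6 = 28.5

28.5


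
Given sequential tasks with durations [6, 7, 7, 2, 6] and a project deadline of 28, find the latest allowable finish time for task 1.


LF(activity 1) = deadline - sum of successor durations
Successors: activities 2 through 5 with durations [7, 7, 2, 6]
Sum of successor durations = 22
LF = 28 - 22 = 6

6


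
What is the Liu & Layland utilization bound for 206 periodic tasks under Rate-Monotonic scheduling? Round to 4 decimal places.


Compute 2^(1/206) = 1.0033704594
Subtract 1: 1.0033704594 - 1 = 0.0033704594
Multiply by n: 206 * 0.0033704594 = 0.6943146364
Round to 4 dp: 0.6943

0.6943


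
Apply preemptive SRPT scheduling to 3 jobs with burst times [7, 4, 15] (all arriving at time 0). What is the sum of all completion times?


Since all jobs arrive at t=0, SRPT equals SPT ordering.
SPT order: [4, 7, 15]
Completion times:
  Job 1: p=4, C=4
  Job 2: p=7, C=11
  Job 3: p=15, C=26
Total completion time = 4 + 11 + 26 = 41

41


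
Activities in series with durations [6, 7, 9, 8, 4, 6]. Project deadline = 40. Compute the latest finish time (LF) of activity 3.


LF(activity 3) = deadline - sum of successor durations
Successors: activities 4 through 6 with durations [8, 4, 6]
Sum of successor durations = 18
LF = 40 - 18 = 22

22


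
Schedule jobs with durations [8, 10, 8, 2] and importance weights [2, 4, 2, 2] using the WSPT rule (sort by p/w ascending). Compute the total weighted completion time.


Compute p/w ratios and sort ascending (WSPT): [(2, 2), (10, 4), (8, 2), (8, 2)]
Compute weighted completion times:
  Job (p=2,w=2): C=2, w*C=2*2=4
  Job (p=10,w=4): C=12, w*C=4*12=48
  Job (p=8,w=2): C=20, w*C=2*20=40
  Job (p=8,w=2): C=28, w*C=2*28=56
Total weighted completion time = 148

148


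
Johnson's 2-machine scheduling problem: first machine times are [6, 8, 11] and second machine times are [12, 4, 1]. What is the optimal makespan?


Apply Johnson's rule:
  Group 1 (a <= b): [(1, 6, 12)]
  Group 2 (a > b): [(2, 8, 4), (3, 11, 1)]
Optimal job order: [1, 2, 3]
Schedule:
  Job 1: M1 done at 6, M2 done at 18
  Job 2: M1 done at 14, M2 done at 22
  Job 3: M1 done at 25, M2 done at 26
Makespan = 26

26


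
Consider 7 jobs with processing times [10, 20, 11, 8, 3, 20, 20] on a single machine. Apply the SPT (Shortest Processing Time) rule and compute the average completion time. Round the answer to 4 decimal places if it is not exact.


Sort jobs by processing time (SPT order): [3, 8, 10, 11, 20, 20, 20]
Compute completion times sequentially:
  Job 1: processing = 3, completes at 3
  Job 2: processing = 8, completes at 11
  Job 3: processing = 10, completes at 21
  Job 4: processing = 11, completes at 32
  Job 5: processing = 20, completes at 52
  Job 6: processing = 20, completes at 72
  Job 7: processing = 20, completes at 92
Sum of completion times = 283
Average completion time = 283/7 = 40.4286

40.4286


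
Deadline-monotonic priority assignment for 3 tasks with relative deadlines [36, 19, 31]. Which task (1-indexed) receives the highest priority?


Sort tasks by relative deadline (ascending):
  Task 2: deadline = 19
  Task 3: deadline = 31
  Task 1: deadline = 36
Priority order (highest first): [2, 3, 1]
Highest priority task = 2

2


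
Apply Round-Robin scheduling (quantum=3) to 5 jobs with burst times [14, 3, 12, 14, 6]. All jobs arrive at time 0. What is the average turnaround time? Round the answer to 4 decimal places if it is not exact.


Time quantum = 3
Execution trace:
  J1 runs 3 units, time = 3
  J2 runs 3 units, time = 6
  J3 runs 3 units, time = 9
  J4 runs 3 units, time = 12
  J5 runs 3 units, time = 15
  J1 runs 3 units, time = 18
  J3 runs 3 units, time = 21
  J4 runs 3 units, time = 24
  J5 runs 3 units, time = 27
  J1 runs 3 units, time = 30
  J3 runs 3 units, time = 33
  J4 runs 3 units, time = 36
  J1 runs 3 units, time = 39
  J3 runs 3 units, time = 42
  J4 runs 3 units, time = 45
  J1 runs 2 units, time = 47
  J4 runs 2 units, time = 49
Finish times: [47, 6, 42, 49, 27]
Average turnaround = 171/5 = 34.2

34.2


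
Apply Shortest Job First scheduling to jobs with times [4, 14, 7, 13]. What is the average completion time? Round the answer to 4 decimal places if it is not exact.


SJF order (ascending): [4, 7, 13, 14]
Completion times:
  Job 1: burst=4, C=4
  Job 2: burst=7, C=11
  Job 3: burst=13, C=24
  Job 4: burst=14, C=38
Average completion = 77/4 = 19.25

19.25


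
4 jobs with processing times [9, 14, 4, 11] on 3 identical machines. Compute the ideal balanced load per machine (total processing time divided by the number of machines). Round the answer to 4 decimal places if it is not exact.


Total processing time = 9 + 14 + 4 + 11 = 38
Number of machines = 3
Ideal balanced load = 38 / 3 = 12.6667

12.6667


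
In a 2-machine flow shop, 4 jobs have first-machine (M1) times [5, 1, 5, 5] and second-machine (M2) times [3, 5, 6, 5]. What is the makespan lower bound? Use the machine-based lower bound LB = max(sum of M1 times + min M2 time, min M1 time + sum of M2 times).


LB1 = sum(M1 times) + min(M2 times) = 16 + 3 = 19
LB2 = min(M1 times) + sum(M2 times) = 1 + 19 = 20
Lower bound = max(LB1, LB2) = max(19, 20) = 20

20


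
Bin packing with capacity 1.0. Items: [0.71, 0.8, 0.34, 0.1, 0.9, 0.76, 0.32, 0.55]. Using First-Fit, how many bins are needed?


Place items sequentially using First-Fit:
  Item 0.71 -> new Bin 1
  Item 0.8 -> new Bin 2
  Item 0.34 -> new Bin 3
  Item 0.1 -> Bin 1 (now 0.81)
  Item 0.9 -> new Bin 4
  Item 0.76 -> new Bin 5
  Item 0.32 -> Bin 3 (now 0.66)
  Item 0.55 -> new Bin 6
Total bins used = 6

6


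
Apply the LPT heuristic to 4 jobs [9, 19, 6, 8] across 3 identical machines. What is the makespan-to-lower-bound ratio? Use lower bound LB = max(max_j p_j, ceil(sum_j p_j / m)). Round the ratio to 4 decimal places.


LPT order: [19, 9, 8, 6]
Machine loads after assignment: [19, 9, 14]
LPT makespan = 19
Lower bound = max(max_job, ceil(total/3)) = max(19, 14) = 19
Ratio = 19 / 19 = 1.0

1.0


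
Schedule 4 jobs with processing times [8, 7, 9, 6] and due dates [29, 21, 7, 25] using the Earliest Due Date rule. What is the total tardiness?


Sort by due date (EDD order): [(9, 7), (7, 21), (6, 25), (8, 29)]
Compute completion times and tardiness:
  Job 1: p=9, d=7, C=9, tardiness=max(0,9-7)=2
  Job 2: p=7, d=21, C=16, tardiness=max(0,16-21)=0
  Job 3: p=6, d=25, C=22, tardiness=max(0,22-25)=0
  Job 4: p=8, d=29, C=30, tardiness=max(0,30-29)=1
Total tardiness = 3

3


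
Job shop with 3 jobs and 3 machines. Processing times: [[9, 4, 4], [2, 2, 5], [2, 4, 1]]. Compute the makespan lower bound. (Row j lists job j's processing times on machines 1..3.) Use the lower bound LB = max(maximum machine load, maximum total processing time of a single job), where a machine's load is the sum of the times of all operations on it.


Machine loads:
  Machine 1: 9 + 2 + 2 = 13
  Machine 2: 4 + 2 + 4 = 10
  Machine 3: 4 + 5 + 1 = 10
Max machine load = 13
Job totals:
  Job 1: 17
  Job 2: 9
  Job 3: 7
Max job total = 17
Lower bound = max(13, 17) = 17

17


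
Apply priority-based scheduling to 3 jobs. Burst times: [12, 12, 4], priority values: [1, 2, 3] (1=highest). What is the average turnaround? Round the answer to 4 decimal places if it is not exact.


Sort by priority (ascending = highest first):
Order: [(1, 12), (2, 12), (3, 4)]
Completion times:
  Priority 1, burst=12, C=12
  Priority 2, burst=12, C=24
  Priority 3, burst=4, C=28
Average turnaround = 64/3 = 21.3333

21.3333


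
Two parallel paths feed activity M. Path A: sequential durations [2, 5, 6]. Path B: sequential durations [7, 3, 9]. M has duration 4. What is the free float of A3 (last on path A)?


ES(A3) = sum of predecessors on chain A = 7
EF(A3) = ES + duration = 7 + 6 = 13
Successor of A3 is M. ES(M) = max(sum(A), sum(B)) = max(13, 19) = 19
Free float = ES(successor) - EF(current) = 19 - 13 = 6

6


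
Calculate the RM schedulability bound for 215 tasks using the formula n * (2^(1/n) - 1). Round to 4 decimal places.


Compute 2^(1/215) = 1.0032291429
Subtract 1: 1.0032291429 - 1 = 0.0032291429
Multiply by n: 215 * 0.0032291429 = 0.6942657235
Round to 4 dp: 0.6943

0.6943


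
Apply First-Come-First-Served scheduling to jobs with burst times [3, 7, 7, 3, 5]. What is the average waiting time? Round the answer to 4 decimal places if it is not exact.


FCFS order (as given): [3, 7, 7, 3, 5]
Waiting times:
  Job 1: wait = 0
  Job 2: wait = 3
  Job 3: wait = 10
  Job 4: wait = 17
  Job 5: wait = 20
Sum of waiting times = 50
Average waiting time = 50/5 = 10.0

10.0


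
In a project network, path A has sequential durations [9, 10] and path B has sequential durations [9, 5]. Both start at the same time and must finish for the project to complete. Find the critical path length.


Path A total = 9 + 10 = 19
Path B total = 9 + 5 = 14
Critical path = longest path = max(19, 14) = 19

19


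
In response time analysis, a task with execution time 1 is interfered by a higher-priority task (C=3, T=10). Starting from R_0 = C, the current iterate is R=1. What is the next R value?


R_next = C + ceil(R_prev / T_hp) * C_hp
ceil(1 / 10) = ceil(0.1) = 1
Interference = 1 * 3 = 3
R_next = 1 + 3 = 4

4


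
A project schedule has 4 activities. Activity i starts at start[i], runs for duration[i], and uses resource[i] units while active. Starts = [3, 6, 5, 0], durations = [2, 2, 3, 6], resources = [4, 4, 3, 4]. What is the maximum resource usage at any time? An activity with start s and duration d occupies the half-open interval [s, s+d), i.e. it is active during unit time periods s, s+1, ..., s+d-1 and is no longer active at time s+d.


Each activity i is active on [start_i, start_i + duration_i).
Compute total resource usage per time slot:
  t=0: active resources = [4], total = 4
  t=1: active resources = [4], total = 4
  t=2: active resources = [4], total = 4
  t=3: active resources = [4, 4], total = 8
  t=4: active resources = [4, 4], total = 8
  t=5: active resources = [3, 4], total = 7
  t=6: active resources = [4, 3], total = 7
  t=7: active resources = [4, 3], total = 7
Peak resource demand = 8

8


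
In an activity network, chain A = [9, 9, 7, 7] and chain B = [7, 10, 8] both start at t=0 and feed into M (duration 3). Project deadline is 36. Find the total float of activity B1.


Forward pass: ES(B1) = sum of predecessors on chain B = 0
EF = ES + duration = 0 + 7 = 7
Backward pass: LF(M) = deadline = 36; LS(M) = 36 - 3 = 33
LF(B1) = LS(M) - sum(successors on chain B) = 33 - 18 = 15
LS = LF - duration = 15 - 7 = 8
Total float = LS - ES = 8 - 0 = 8

8


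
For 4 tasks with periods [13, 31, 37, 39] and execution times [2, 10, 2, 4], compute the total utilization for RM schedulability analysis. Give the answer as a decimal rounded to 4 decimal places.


Compute individual utilizations (exact fractions):
  Task 1: C/T = 2/13 (approx. 0.1538)
  Task 2: C/T = 10/31 (approx. 0.3226)
  Task 3: C/T = 2/37 (approx. 0.0541)
  Task 4: C/T = 4/39 (approx. 0.1026)
Total utilization U = 2/13 + 10/31 + 2/37 + 4/39 = 28318/44733
Rounded to 4 decimal places: U = 0.6330
RM (Liu & Layland) bound for 4 tasks = 0.756828; compare with U = 28318/44733 (approx. 0.633045)
U <= bound, so schedulable by RM sufficient condition.

0.6330


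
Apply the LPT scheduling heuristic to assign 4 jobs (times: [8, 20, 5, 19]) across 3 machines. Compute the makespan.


Sort jobs in decreasing order (LPT): [20, 19, 8, 5]
Assign each job to the least loaded machine:
  Machine 1: jobs [20], load = 20
  Machine 2: jobs [19], load = 19
  Machine 3: jobs [8, 5], load = 13
Makespan = max load = 20

20


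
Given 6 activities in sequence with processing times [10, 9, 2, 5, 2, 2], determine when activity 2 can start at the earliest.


Activity 2 starts after activities 1 through 1 complete.
Predecessor durations: [10]
ES = 10 = 10

10
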